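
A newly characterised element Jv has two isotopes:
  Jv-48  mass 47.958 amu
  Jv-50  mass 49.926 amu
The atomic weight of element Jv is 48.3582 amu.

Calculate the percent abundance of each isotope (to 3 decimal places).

Let x be the fractional abundance of Jv-48; then Jv-50 has abundance 1 − x.
47.958·x + 49.926·(1 − x) = 48.3582
(47.958 − 49.926)·x = 48.3582 − 49.926
x = -1.5678 / -1.968 = 0.79665 → 79.665% Jv-48, 20.335% Jv-50.

Jv-48: 79.665%, Jv-50: 20.335%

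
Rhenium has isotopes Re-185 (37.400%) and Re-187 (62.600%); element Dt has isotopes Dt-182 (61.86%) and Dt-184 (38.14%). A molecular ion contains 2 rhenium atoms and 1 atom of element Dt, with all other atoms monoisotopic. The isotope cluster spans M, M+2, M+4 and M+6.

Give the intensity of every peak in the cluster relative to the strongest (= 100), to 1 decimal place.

20.6 : 81.5 : 100.0 : 35.5

Rhenium pattern (n=2): 0.139876 : 0.468248 : 0.391876
Element Dt pattern (n=1): 0.6186 : 0.3814
Convolve the two distributions (both contribute in 2-u steps):
  M: 0.139876×0.6186 = 0.086527
  M+2: 0.139876×0.3814 + 0.468248×0.6186 = 0.343007
  M+4: 0.468248×0.3814 + 0.391876×0.6186 = 0.421004
  M+6: 0.391876×0.3814 = 0.149462
Scale to base peak (0.421004) = 100: 20.6 : 81.5 : 100.0 : 35.5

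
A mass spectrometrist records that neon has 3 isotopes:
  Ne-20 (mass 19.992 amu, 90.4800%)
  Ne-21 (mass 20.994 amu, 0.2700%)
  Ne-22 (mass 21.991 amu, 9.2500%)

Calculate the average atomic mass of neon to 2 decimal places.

Ar = Σ fᵢ·mᵢ = 0.904800 × 19.992 + 0.002700 × 20.994 + 0.092500 × 21.991
= 18.0888 + 0.0567 + 2.0342 = 20.1797 amu

20.18 amu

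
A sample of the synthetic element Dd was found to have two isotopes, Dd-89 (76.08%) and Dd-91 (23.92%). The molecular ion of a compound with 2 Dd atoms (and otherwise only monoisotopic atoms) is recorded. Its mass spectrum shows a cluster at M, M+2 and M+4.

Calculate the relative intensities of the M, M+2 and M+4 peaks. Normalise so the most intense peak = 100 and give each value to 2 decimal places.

Each Dd atom is independently Dd-89 (p = 0.7608) or Dd-91 (q = 0.2392); the cluster is the binomial expansion (p + q)^2.
P(M) = 0.7608^2 = 0.578817
P(M+2) = 2 × 0.7608^1 × 0.2392^1 = 0.363967
P(M+4) = 0.2392^2 = 0.057217
The M peak is largest (0.578817); scaling to 100 gives 100.00 : 62.88 : 9.89.

100.00 : 62.88 : 9.89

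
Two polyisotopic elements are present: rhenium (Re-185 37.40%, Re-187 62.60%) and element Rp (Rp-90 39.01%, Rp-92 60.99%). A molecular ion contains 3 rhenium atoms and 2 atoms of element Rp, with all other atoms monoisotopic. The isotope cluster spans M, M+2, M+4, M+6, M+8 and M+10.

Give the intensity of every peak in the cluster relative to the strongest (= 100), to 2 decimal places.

2.31 : 18.84 : 61.40 : 100.00 : 81.41 : 26.51

Rhenium pattern (n=3): 0.05231362 : 0.26268713 : 0.43968487 : 0.24531438
Element Rp pattern (n=2): 0.15217801 : 0.47584398 : 0.37197801
Convolve the two distributions (both contribute in 2-u steps):
  M: 0.05231362×0.15217801 = 0.007961
  M+2: 0.05231362×0.47584398 + 0.26268713×0.15217801 = 0.064868
  M+4: 0.05231362×0.37197801 + 0.26268713×0.47584398 + 0.43968487×0.15217801 = 0.211368
  M+6: 0.26268713×0.37197801 + 0.43968487×0.47584398 + 0.24531438×0.15217801 = 0.344267
  M+8: 0.43968487×0.37197801 + 0.24531438×0.47584398 = 0.280284
  M+10: 0.24531438×0.37197801 = 0.091252
Scale to base peak (0.344267) = 100: 2.31 : 18.84 : 61.40 : 100.00 : 81.41 : 26.51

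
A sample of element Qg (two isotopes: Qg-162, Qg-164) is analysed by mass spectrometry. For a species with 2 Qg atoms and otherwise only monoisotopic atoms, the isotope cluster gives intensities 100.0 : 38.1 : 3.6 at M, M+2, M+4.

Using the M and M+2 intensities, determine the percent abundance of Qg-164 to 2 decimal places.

16.00%

If p is the fraction of Qg that is Qg-162, then I(M+2)/I(M) = [C(2,1)·p^1·(1−p)] / p^2 = 2·(1−p)/p = 38.1/100.0 = 0.3810
(1−p)/p = 0.3810/2 = 0.1905  ⇒  p = 1/(1 + 0.1905) = 0.8400
Qg-162: 84.00%, Qg-164: 16.00%.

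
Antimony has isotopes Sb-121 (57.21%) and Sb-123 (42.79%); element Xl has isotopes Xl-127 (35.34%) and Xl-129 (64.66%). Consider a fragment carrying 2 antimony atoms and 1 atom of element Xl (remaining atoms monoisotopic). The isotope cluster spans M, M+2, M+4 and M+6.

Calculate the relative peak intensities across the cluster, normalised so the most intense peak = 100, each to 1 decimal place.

Antimony pattern (n=2): 0.32729841 : 0.48960318 : 0.18309841
Element Xl pattern (n=1): 0.3534 : 0.6466
Convolve the two distributions (both contribute in 2-u steps):
  M: 0.32729841×0.3534 = 0.115667
  M+2: 0.32729841×0.6466 + 0.48960318×0.3534 = 0.384657
  M+4: 0.48960318×0.6466 + 0.18309841×0.3534 = 0.381284
  M+6: 0.18309841×0.6466 = 0.118391
Scale to base peak (0.384657) = 100: 30.1 : 100.0 : 99.1 : 30.8

30.1 : 100.0 : 99.1 : 30.8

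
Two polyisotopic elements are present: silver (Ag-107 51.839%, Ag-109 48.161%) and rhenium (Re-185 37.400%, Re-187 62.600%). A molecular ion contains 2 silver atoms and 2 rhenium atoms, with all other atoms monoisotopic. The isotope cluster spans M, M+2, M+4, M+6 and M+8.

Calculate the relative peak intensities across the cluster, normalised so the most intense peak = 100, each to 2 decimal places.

10.12 : 52.66 : 100.00 : 81.89 : 24.46

Silver pattern (n=2): 0.26872819 : 0.49932362 : 0.23194819
Rhenium pattern (n=2): 0.139876 : 0.468248 : 0.391876
Convolve the two distributions (both contribute in 2-u steps):
  M: 0.26872819×0.139876 = 0.037589
  M+2: 0.26872819×0.468248 + 0.49932362×0.139876 = 0.195675
  M+4: 0.26872819×0.391876 + 0.49932362×0.468248 + 0.23194819×0.139876 = 0.371559
  M+6: 0.49932362×0.391876 + 0.23194819×0.468248 = 0.304282
  M+8: 0.23194819×0.391876 = 0.090895
Scale to base peak (0.371559) = 100: 10.12 : 52.66 : 100.00 : 81.89 : 24.46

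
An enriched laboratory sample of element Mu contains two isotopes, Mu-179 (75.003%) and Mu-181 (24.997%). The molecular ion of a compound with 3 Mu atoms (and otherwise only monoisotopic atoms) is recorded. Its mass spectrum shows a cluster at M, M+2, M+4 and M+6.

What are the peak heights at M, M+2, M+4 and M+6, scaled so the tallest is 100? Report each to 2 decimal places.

Each Mu atom is independently Mu-179 (p = 0.75003) or Mu-181 (q = 0.24997); the cluster is the binomial expansion (p + q)^3.
P(M) = 0.75003^3 = 0.421926
P(M+2) = 3 × 0.75003^2 × 0.24997^1 = 0.421858
P(M+4) = 3 × 0.75003^1 × 0.24997^2 = 0.140597
P(M+6) = 0.24997^3 = 0.015619
The M peak is largest (0.421926); scaling to 100 gives 100.00 : 99.98 : 33.32 : 3.70.

100.00 : 99.98 : 33.32 : 3.70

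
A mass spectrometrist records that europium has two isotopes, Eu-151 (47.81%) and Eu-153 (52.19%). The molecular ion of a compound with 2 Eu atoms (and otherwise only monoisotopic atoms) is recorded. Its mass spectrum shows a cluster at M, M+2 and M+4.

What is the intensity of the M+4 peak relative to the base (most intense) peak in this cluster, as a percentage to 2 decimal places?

Binomial terms of (0.4781 + 0.5219)^2: M 0.2286, M+2 0.4990, M+4 0.2724 → M+2 is the base peak.
P(M+2) = C(2,1) × 0.4781^1 × 0.5219^1 = 2 × 0.4781 × 0.5219 = 0.499041 (base)
P(M+4) = C(2,2) × 0.4781^0 × 0.5219^2 = 1 × 1.0000 × 0.27237961 = 0.272380
Relative intensity = 0.272380 / 0.499041 × 100 = 54.58

54.58%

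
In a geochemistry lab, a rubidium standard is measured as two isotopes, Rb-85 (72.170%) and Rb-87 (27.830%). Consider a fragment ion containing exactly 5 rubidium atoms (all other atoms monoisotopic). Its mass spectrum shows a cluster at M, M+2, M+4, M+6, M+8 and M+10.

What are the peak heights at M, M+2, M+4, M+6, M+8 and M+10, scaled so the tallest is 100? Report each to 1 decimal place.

Expanding (0.72170 + 0.27830)^5:
P(M) = 0.72170^5 = 0.195787
P(M+2) = 5 × 0.72170^4 × 0.27830^1 = 0.377494
P(M+4) = 10 × 0.72170^3 × 0.27830^2 = 0.291136
P(M+6) = 10 × 0.72170^2 × 0.27830^3 = 0.112267
P(M+8) = 5 × 0.72170^1 × 0.27830^4 = 0.021646
P(M+10) = 0.27830^5 = 0.001669
The M+2 peak is largest (0.377494); scaling to 100 gives 51.9 : 100.0 : 77.1 : 29.7 : 5.7 : 0.4.

51.9 : 100.0 : 77.1 : 29.7 : 5.7 : 0.4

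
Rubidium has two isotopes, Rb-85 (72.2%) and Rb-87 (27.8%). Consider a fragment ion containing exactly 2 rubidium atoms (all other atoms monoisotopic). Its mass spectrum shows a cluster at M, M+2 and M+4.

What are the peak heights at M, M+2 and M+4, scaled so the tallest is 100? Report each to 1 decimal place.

100.0 : 77.0 : 14.8

The 2 Rb atoms are independent, so intensities follow the terms of (0.722 + 0.278)^2.
P(M) = 0.722^2 = 0.521284
P(M+2) = 2 × 0.722^1 × 0.278^1 = 0.401432
P(M+4) = 0.278^2 = 0.077284
The M peak is largest (0.521284); scaling to 100 gives 100.0 : 77.0 : 14.8.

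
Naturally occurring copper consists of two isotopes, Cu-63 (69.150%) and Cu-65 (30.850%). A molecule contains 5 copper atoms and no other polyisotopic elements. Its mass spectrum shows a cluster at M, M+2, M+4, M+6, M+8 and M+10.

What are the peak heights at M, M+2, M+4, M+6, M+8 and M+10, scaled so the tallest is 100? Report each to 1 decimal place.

Each Cu atom is independently Cu-63 (p = 0.69150) or Cu-65 (q = 0.30850); the cluster is the binomial expansion (p + q)^5.
P(M) = 0.69150^5 = 0.158111
P(M+2) = 5 × 0.69150^4 × 0.30850^1 = 0.352691
P(M+4) = 10 × 0.69150^3 × 0.30850^2 = 0.314693
P(M+6) = 10 × 0.69150^2 × 0.30850^3 = 0.140394
P(M+8) = 5 × 0.69150^1 × 0.30850^4 = 0.031317
P(M+10) = 0.30850^5 = 0.002794
The M+2 peak is largest (0.352691); scaling to 100 gives 44.8 : 100.0 : 89.2 : 39.8 : 8.9 : 0.8.

44.8 : 100.0 : 89.2 : 39.8 : 8.9 : 0.8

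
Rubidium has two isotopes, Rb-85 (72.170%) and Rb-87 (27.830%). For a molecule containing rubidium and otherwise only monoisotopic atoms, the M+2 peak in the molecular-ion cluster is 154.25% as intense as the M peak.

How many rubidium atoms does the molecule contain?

4

For n independent Rb atoms, I(M+2)/I(M) = n · (abundance Rb-87) / (abundance Rb-85) = n · 0.27830/0.72170.
n = 1.5425 × 0.72170/0.27830 = 4.00 ≈ 4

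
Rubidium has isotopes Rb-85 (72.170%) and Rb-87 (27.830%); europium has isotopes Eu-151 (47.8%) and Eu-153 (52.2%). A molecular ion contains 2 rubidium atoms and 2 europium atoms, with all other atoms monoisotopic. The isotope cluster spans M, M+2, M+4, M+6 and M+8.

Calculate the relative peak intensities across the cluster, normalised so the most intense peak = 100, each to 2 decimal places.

Rubidium pattern (n=2): 0.52085089 : 0.40169822 : 0.07745089
Europium pattern (n=2): 0.228484 : 0.499032 : 0.272484
Convolve the two distributions (both contribute in 2-u steps):
  M: 0.52085089×0.228484 = 0.119006
  M+2: 0.52085089×0.499032 + 0.40169822×0.228484 = 0.351703
  M+4: 0.52085089×0.272484 + 0.40169822×0.499032 + 0.07745089×0.228484 = 0.360080
  M+6: 0.40169822×0.272484 + 0.07745089×0.499032 = 0.148107
  M+8: 0.07745089×0.272484 = 0.021104
Scale to base peak (0.360080) = 100: 33.05 : 97.67 : 100.00 : 41.13 : 5.86

33.05 : 97.67 : 100.00 : 41.13 : 5.86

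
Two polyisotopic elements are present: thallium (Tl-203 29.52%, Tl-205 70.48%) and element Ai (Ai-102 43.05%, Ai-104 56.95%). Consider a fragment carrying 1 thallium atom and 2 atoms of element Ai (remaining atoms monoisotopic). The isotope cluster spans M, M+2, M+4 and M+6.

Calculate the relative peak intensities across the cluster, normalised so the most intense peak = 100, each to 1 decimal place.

12.4 : 62.4 : 100.0 : 51.8

Thallium pattern (n=1): 0.2952 : 0.7048
Element Ai pattern (n=2): 0.18533025 : 0.4903395 : 0.32433025
Convolve the two distributions (both contribute in 2-u steps):
  M: 0.2952×0.18533025 = 0.054709
  M+2: 0.2952×0.4903395 + 0.7048×0.18533025 = 0.275369
  M+4: 0.2952×0.32433025 + 0.7048×0.4903395 = 0.441334
  M+6: 0.7048×0.32433025 = 0.228588
Scale to base peak (0.441334) = 100: 12.4 : 62.4 : 100.0 : 51.8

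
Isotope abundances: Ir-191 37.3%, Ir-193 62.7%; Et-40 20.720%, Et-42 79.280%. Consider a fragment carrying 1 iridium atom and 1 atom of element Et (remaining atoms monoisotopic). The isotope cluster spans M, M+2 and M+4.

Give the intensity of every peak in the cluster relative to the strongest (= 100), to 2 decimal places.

15.55 : 85.62 : 100.00

Iridium pattern (n=1): 0.3730 : 0.6270
Element Et pattern (n=1): 0.2072 : 0.7928
Convolve the two distributions (both contribute in 2-u steps):
  M: 0.3730×0.2072 = 0.077286
  M+2: 0.3730×0.7928 + 0.6270×0.2072 = 0.425629
  M+4: 0.6270×0.7928 = 0.497086
Scale to base peak (0.497086) = 100: 15.55 : 85.62 : 100.00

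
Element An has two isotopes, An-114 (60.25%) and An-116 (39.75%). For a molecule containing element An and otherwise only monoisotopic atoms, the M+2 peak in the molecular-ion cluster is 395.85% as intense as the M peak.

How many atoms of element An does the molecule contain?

6

For n independent An atoms, I(M+2)/I(M) = n · (abundance An-116) / (abundance An-114) = n · 0.3975/0.6025.
n = 3.9585 × 0.6025/0.3975 = 6.00 ≈ 6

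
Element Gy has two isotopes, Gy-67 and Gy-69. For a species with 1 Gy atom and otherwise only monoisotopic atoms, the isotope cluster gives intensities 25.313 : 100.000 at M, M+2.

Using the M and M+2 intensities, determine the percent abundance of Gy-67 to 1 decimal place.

If p is the fraction of Gy that is Gy-67, then I(M+2)/I(M) = [C(1,1)·p^0·(1−p)] / p^1 = 1·(1−p)/p = 100.000/25.313 = 3.9505
(1−p)/p = 3.9505/1 = 3.9505  ⇒  p = 1/(1 + 3.9505) = 0.2020
Gy-67: 20.2%, Gy-69: 79.8%.

20.2%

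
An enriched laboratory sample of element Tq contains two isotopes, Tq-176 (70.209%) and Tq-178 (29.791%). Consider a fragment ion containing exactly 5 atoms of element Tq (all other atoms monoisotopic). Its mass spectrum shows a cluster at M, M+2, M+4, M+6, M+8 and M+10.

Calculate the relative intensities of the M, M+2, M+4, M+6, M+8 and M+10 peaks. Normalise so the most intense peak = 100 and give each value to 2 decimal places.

Expanding (0.70209 + 0.29791)^5:
P(M) = 0.70209^5 = 0.170594
P(M+2) = 5 × 0.70209^4 × 0.29791^1 = 0.361931
P(M+4) = 10 × 0.70209^3 × 0.29791^2 = 0.307149
P(M+6) = 10 × 0.70209^2 × 0.29791^3 = 0.130329
P(M+8) = 5 × 0.70209^1 × 0.29791^4 = 0.027651
P(M+10) = 0.29791^5 = 0.002347
The M+2 peak is largest (0.361931); scaling to 100 gives 47.13 : 100.00 : 84.86 : 36.01 : 7.64 : 0.65.

47.13 : 100.00 : 84.86 : 36.01 : 7.64 : 0.65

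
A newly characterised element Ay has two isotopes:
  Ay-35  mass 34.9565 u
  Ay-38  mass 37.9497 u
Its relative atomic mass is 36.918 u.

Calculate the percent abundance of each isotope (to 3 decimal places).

Writing the weighted mean with unknown fraction x of Ay-35:
34.9565·x + 37.9497·(1 − x) = 36.918
(34.9565 − 37.9497)·x = 36.918 − 37.9497
x = -1.0317 / -2.9932 = 0.34468 → 34.468% Ay-35, 65.532% Ay-38.

Ay-35: 34.468%, Ay-38: 65.532%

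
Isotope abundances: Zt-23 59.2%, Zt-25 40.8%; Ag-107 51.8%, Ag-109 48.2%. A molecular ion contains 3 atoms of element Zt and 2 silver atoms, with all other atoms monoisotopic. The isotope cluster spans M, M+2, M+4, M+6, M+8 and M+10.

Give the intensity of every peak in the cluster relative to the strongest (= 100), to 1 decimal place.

Element Zt pattern (n=3): 0.20747469 : 0.42896794 : 0.29564006 : 0.06791731
Silver pattern (n=2): 0.268324 : 0.499352 : 0.232324
Convolve the two distributions (both contribute in 2-u steps):
  M: 0.20747469×0.268324 = 0.055670
  M+2: 0.20747469×0.499352 + 0.42896794×0.268324 = 0.218705
  M+4: 0.20747469×0.232324 + 0.42896794×0.499352 + 0.29564006×0.268324 = 0.341735
  M+6: 0.42896794×0.232324 + 0.29564006×0.499352 + 0.06791731×0.268324 = 0.265512
  M+8: 0.29564006×0.232324 + 0.06791731×0.499352 = 0.102599
  M+10: 0.06791731×0.232324 = 0.015779
Scale to base peak (0.341735) = 100: 16.3 : 64.0 : 100.0 : 77.7 : 30.0 : 4.6

16.3 : 64.0 : 100.0 : 77.7 : 30.0 : 4.6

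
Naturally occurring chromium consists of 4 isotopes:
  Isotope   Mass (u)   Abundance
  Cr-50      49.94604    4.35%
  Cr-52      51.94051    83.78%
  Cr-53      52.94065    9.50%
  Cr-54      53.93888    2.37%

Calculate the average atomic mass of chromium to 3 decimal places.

51.996 u

Weight each isotope mass by its fractional abundance: 0.0435 × 49.94604 + 0.8378 × 51.94051 + 0.0950 × 52.94065 + 0.0237 × 53.93888
= 2.172653 + 43.515759 + 5.029362 + 1.278351 = 51.996125 u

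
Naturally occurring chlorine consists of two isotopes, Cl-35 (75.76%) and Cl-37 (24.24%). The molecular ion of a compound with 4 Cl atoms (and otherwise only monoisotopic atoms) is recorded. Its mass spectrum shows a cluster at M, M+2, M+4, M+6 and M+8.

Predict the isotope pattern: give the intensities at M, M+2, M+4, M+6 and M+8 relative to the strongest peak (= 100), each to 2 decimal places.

78.14 : 100.00 : 47.99 : 10.24 : 0.82

The 4 Cl atoms are independent, so intensities follow the terms of (0.7576 + 0.2424)^4.
P(M) = 0.7576^4 = 0.329428
P(M+2) = 4 × 0.7576^3 × 0.2424^1 = 0.421612
P(M+4) = 6 × 0.7576^2 × 0.2424^2 = 0.202347
P(M+6) = 4 × 0.7576^1 × 0.2424^3 = 0.043162
P(M+8) = 0.2424^4 = 0.003452
The M+2 peak is largest (0.421612); scaling to 100 gives 78.14 : 100.00 : 47.99 : 10.24 : 0.82.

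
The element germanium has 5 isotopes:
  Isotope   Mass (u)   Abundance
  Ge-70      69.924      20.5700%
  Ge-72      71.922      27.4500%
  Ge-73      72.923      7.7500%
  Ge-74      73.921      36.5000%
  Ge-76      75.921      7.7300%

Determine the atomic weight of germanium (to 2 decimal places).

The abundance-weighted mean is 0.205700 × 69.924 + 0.274500 × 71.922 + 0.077500 × 72.923 + 0.365000 × 73.921 + 0.077300 × 75.921
= 14.3834 + 19.7426 + 5.6515 + 26.9812 + 5.8687 = 72.6274 u

72.63 u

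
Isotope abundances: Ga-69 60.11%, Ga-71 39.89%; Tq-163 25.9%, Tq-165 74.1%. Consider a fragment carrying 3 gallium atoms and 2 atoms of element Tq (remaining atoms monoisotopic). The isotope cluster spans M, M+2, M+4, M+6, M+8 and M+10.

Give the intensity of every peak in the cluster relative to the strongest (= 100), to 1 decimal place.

Gallium pattern (n=3): 0.21719018 : 0.43239309 : 0.28694328 : 0.06347345
Element Tq pattern (n=2): 0.067081 : 0.383838 : 0.549081
Convolve the two distributions (both contribute in 2-u steps):
  M: 0.21719018×0.067081 = 0.014569
  M+2: 0.21719018×0.383838 + 0.43239309×0.067081 = 0.112371
  M+4: 0.21719018×0.549081 + 0.43239309×0.383838 + 0.28694328×0.067081 = 0.304472
  M+6: 0.43239309×0.549081 + 0.28694328×0.383838 + 0.06347345×0.067081 = 0.351816
  M+8: 0.28694328×0.549081 + 0.06347345×0.383838 = 0.181919
  M+10: 0.06347345×0.549081 = 0.034852
Scale to base peak (0.351816) = 100: 4.1 : 31.9 : 86.5 : 100.0 : 51.7 : 9.9

4.1 : 31.9 : 86.5 : 100.0 : 51.7 : 9.9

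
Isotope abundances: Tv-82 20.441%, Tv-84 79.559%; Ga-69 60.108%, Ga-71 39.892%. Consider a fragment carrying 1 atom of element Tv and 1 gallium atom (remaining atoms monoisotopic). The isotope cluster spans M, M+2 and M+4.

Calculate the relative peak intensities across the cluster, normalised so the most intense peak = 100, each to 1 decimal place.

22.0 : 100.0 : 56.7

Element Tv pattern (n=1): 0.20441 : 0.79559
Gallium pattern (n=1): 0.60108 : 0.39892
Convolve the two distributions (both contribute in 2-u steps):
  M: 0.20441×0.60108 = 0.122867
  M+2: 0.20441×0.39892 + 0.79559×0.60108 = 0.559756
  M+4: 0.79559×0.39892 = 0.317377
Scale to base peak (0.559756) = 100: 22.0 : 100.0 : 56.7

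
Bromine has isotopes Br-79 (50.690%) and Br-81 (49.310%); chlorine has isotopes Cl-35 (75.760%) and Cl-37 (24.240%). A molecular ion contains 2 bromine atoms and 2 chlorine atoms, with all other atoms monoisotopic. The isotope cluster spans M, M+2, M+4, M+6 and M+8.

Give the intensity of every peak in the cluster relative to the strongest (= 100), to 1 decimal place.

Bromine pattern (n=2): 0.25694761 : 0.49990478 : 0.24314761
Chlorine pattern (n=2): 0.57395776 : 0.36728448 : 0.05875776
Convolve the two distributions (both contribute in 2-u steps):
  M: 0.25694761×0.57395776 = 0.147477
  M+2: 0.25694761×0.36728448 + 0.49990478×0.57395776 = 0.381297
  M+4: 0.25694761×0.05875776 + 0.49990478×0.36728448 + 0.24314761×0.57395776 = 0.338261
  M+6: 0.49990478×0.05875776 + 0.24314761×0.36728448 = 0.118678
  M+8: 0.24314761×0.05875776 = 0.014287
Scale to base peak (0.381297) = 100: 38.7 : 100.0 : 88.7 : 31.1 : 3.7

38.7 : 100.0 : 88.7 : 31.1 : 3.7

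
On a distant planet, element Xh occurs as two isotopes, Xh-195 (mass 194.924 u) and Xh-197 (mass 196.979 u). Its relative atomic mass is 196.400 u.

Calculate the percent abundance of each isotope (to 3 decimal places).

Xh-195: 28.175%, Xh-197: 71.825%

Writing the weighted mean with unknown fraction x of Xh-195:
194.924·x + 196.979·(1 − x) = 196.400
(194.924 − 196.979)·x = 196.400 − 196.979
x = -0.579 / -2.055 = 0.28175 → 28.175% Xh-195, 71.825% Xh-197.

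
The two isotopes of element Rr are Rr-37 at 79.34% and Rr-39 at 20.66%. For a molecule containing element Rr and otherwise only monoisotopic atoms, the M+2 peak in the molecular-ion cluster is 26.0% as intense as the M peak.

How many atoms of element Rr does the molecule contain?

For n independent Rr atoms, I(M+2)/I(M) = n · (abundance Rr-39) / (abundance Rr-37) = n · 0.2066/0.7934.
n = 0.260 × 0.7934/0.2066 = 1.00 ≈ 1

1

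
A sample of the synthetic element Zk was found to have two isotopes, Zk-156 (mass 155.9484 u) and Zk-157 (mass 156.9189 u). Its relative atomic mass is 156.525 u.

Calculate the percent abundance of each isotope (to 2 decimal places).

Let x be the fractional abundance of Zk-156; then Zk-157 has abundance 1 − x.
155.9484·x + 156.9189·(1 − x) = 156.525
(155.9484 − 156.9189)·x = 156.525 − 156.9189
x = -0.3939 / -0.9705 = 0.40587 → 40.59% Zk-156, 59.41% Zk-157.

Zk-156: 40.59%, Zk-157: 59.41%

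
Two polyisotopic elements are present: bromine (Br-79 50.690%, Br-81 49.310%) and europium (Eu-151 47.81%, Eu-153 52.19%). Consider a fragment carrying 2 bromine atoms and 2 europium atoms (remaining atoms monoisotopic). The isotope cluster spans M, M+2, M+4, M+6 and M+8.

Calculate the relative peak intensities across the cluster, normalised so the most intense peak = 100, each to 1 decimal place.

15.7 : 64.7 : 100.0 : 68.7 : 17.7

Bromine pattern (n=2): 0.25694761 : 0.49990478 : 0.24314761
Europium pattern (n=2): 0.22857961 : 0.49904078 : 0.27237961
Convolve the two distributions (both contribute in 2-u steps):
  M: 0.25694761×0.22857961 = 0.058733
  M+2: 0.25694761×0.49904078 + 0.49990478×0.22857961 = 0.242495
  M+4: 0.25694761×0.27237961 + 0.49990478×0.49904078 + 0.24314761×0.22857961 = 0.375039
  M+6: 0.49990478×0.27237961 + 0.24314761×0.49904078 = 0.257504
  M+8: 0.24314761×0.27237961 = 0.066228
Scale to base peak (0.375039) = 100: 15.7 : 64.7 : 100.0 : 68.7 : 17.7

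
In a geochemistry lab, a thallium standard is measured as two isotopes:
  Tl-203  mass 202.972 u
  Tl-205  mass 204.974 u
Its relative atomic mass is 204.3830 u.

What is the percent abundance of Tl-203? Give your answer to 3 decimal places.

29.520%

Let x be the fractional abundance of Tl-203; then Tl-205 has abundance 1 − x.
202.972·x + 204.974·(1 − x) = 204.3830
(202.972 − 204.974)·x = 204.3830 − 204.974
x = -0.5910 / -2.002 = 0.29520 → 29.520% Tl-203, 70.480% Tl-205.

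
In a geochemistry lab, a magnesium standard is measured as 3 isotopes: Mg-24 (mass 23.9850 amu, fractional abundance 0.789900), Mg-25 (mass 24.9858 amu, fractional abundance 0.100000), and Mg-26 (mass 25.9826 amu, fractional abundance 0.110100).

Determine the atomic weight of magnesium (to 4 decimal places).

Ar = Σ fᵢ·mᵢ = 0.789900 × 23.9850 + 0.100000 × 24.9858 + 0.110100 × 25.9826
= 18.94575 + 2.49858 + 2.86068 = 24.30501 amu

24.3050 amu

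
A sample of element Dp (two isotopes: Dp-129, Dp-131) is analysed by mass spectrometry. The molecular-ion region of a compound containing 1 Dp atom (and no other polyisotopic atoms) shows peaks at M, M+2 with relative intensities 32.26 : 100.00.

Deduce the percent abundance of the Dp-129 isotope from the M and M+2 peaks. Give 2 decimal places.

24.39%

Write p for the Dp-129 fraction. I(M+2)/I(M) = [C(1,1)·p^0·(1−p)] / p^1 = 1·(1−p)/p = 100.00/32.26 = 3.0998
(1−p)/p = 3.0998/1 = 3.0998  ⇒  p = 1/(1 + 3.0998) = 0.2439
Dp-129: 24.39%, Dp-131: 75.61%.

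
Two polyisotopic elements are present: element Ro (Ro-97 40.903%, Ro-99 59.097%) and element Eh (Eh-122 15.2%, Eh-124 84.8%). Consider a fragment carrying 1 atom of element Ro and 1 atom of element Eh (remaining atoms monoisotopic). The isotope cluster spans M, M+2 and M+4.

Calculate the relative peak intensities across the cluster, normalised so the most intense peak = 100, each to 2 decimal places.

12.41 : 87.14 : 100.00

Element Ro pattern (n=1): 0.40903 : 0.59097
Element Eh pattern (n=1): 0.1520 : 0.8480
Convolve the two distributions (both contribute in 2-u steps):
  M: 0.40903×0.1520 = 0.062173
  M+2: 0.40903×0.8480 + 0.59097×0.1520 = 0.436685
  M+4: 0.59097×0.8480 = 0.501143
Scale to base peak (0.501143) = 100: 12.41 : 87.14 : 100.00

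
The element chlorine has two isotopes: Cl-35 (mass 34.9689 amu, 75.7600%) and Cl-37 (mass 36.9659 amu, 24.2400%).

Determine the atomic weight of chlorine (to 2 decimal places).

35.45 amu

Average mass = Σ (abundance × isotope mass) = 0.757600 × 34.9689 + 0.242400 × 36.9659
= 26.49244 + 8.96053 = 35.45297 amu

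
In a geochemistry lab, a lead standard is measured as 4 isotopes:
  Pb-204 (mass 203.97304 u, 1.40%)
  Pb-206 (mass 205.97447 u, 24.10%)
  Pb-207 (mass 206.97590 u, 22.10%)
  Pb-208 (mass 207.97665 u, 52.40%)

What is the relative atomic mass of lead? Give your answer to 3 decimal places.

Average mass = Σ (abundance × isotope mass) = 0.0140 × 203.97304 + 0.2410 × 205.97447 + 0.2210 × 206.97590 + 0.5240 × 207.97665
= 2.855623 + 49.639847 + 45.741674 + 108.979765 = 207.216909 u

207.217 u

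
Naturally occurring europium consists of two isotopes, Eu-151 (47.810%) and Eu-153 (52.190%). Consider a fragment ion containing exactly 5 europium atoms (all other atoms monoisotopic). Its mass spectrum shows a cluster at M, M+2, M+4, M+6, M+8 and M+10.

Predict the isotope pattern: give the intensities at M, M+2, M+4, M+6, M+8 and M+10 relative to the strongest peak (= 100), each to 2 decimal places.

Expanding (0.47810 + 0.52190)^5:
P(M) = 0.47810^5 = 0.024980
P(M+2) = 5 × 0.47810^4 × 0.52190^1 = 0.136343
P(M+4) = 10 × 0.47810^3 × 0.52190^2 = 0.297667
P(M+6) = 10 × 0.47810^2 × 0.52190^3 = 0.324937
P(M+8) = 5 × 0.47810^1 × 0.52190^4 = 0.177353
P(M+10) = 0.52190^5 = 0.038720
The M+6 peak is largest (0.324937); scaling to 100 gives 7.69 : 41.96 : 91.61 : 100.00 : 54.58 : 11.92.

7.69 : 41.96 : 91.61 : 100.00 : 54.58 : 11.92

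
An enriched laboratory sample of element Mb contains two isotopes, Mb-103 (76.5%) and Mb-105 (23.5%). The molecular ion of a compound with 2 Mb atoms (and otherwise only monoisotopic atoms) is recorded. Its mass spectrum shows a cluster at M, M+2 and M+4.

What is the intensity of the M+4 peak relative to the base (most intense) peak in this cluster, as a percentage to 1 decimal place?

9.4%

(0.765 + 0.235)^2 gives M 0.5852, M+2 0.3595, M+4 0.0552; the largest is M.
P(M) = C(2,0) × 0.765^2 × 0.235^0 = 1 × 0.585225 × 1.0000 = 0.585225 (base)
P(M+4) = C(2,2) × 0.765^0 × 0.235^2 = 1 × 1.0000 × 0.055225 = 0.055225
Relative intensity = 0.055225 / 0.585225 × 100 = 9.4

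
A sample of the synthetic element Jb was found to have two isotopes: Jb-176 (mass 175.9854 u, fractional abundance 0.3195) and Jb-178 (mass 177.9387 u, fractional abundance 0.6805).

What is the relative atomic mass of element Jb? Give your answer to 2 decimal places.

177.31 u

Ar = Σ fᵢ·mᵢ = 0.3195 × 175.9854 + 0.6805 × 177.9387
= 56.22734 + 121.08729 = 177.31463 u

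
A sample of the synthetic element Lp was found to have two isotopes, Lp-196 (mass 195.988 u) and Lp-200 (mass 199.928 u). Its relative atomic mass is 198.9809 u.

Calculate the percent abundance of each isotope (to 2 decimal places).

Let x be the fractional abundance of Lp-196; then Lp-200 has abundance 1 − x.
195.988·x + 199.928·(1 − x) = 198.9809
(195.988 − 199.928)·x = 198.9809 − 199.928
x = -0.9471 / -3.940 = 0.24038 → 24.04% Lp-196, 75.96% Lp-200.

Lp-196: 24.04%, Lp-200: 75.96%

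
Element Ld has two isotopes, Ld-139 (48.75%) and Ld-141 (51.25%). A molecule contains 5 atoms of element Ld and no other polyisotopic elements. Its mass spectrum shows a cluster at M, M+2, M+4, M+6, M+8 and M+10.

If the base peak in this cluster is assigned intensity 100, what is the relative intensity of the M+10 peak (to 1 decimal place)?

Term probabilities: M 0.0275, M+2 0.1447, M+4 0.3043, M+6 0.3199, M+8 0.1682, M+10 0.0354. Base peak = M+6.
P(M+6) = C(5,3) × 0.4875^2 × 0.5125^3 = 10 × 0.23765625 × 0.13461133 = 0.319912 (base)
P(M+10) = C(5,5) × 0.4875^0 × 0.5125^5 = 1 × 1.0000 × 0.03535651 = 0.035357
Relative intensity = 0.035357 / 0.319912 × 100 = 11.1

11.1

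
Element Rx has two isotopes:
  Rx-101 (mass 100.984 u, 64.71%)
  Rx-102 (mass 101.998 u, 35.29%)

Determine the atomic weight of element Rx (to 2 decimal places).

Ar = Σ fᵢ·mᵢ = 0.6471 × 100.984 + 0.3529 × 101.998
= 65.3467 + 35.9951 = 101.3418 u

101.34 u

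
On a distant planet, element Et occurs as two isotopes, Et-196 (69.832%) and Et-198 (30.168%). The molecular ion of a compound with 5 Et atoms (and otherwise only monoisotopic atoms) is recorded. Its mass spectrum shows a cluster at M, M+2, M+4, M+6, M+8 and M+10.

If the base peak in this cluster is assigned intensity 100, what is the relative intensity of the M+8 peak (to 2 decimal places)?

(0.69832 + 0.30168)^5 gives M 0.1661, M+2 0.3587, M+4 0.3099, M+6 0.1339, M+8 0.0289, M+10 0.0025; the largest is M+2.
P(M+2) = C(5,1) × 0.69832^4 × 0.30168^1 = 5 × 0.23780332 × 0.30168 = 0.358703 (base)
P(M+8) = C(5,4) × 0.69832^1 × 0.30168^4 = 5 × 0.69832 × 0.00828297 = 0.028921
Relative intensity = 0.028921 / 0.358703 × 100 = 8.06

8.06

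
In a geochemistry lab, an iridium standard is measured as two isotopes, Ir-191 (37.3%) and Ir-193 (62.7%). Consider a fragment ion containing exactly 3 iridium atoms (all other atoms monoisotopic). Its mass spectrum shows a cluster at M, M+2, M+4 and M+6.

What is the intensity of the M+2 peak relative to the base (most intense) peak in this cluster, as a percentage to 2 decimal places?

59.49%

(0.373 + 0.627)^3 gives M 0.0519, M+2 0.2617, M+4 0.4399, M+6 0.2465; the largest is M+4.
P(M+4) = C(3,2) × 0.373^1 × 0.627^2 = 3 × 0.3730 × 0.393129 = 0.439911 (base)
P(M+2) = C(3,1) × 0.373^2 × 0.627^1 = 3 × 0.139129 × 0.6270 = 0.261702
Relative intensity = 0.261702 / 0.439911 × 100 = 59.49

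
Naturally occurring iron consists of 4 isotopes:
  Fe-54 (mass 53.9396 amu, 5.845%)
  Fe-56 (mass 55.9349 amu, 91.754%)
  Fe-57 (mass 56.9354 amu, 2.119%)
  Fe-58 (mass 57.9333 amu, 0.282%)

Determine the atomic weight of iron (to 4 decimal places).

55.8451 amu

The abundance-weighted mean is 0.05845 × 53.9396 + 0.91754 × 55.9349 + 0.02119 × 56.9354 + 0.00282 × 57.9333
= 3.15277 + 51.32251 + 1.20646 + 0.16337 = 55.84511 amu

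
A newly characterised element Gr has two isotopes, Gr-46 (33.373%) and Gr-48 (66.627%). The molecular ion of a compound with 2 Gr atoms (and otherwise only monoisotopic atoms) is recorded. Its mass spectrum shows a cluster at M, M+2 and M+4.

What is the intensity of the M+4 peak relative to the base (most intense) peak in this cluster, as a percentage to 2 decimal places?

99.82%

(0.33373 + 0.66627)^2 gives M 0.1114, M+2 0.4447, M+4 0.4439; the largest is M+2.
P(M+2) = C(2,1) × 0.33373^1 × 0.66627^1 = 2 × 0.33373 × 0.66627 = 0.444709 (base)
P(M+4) = C(2,2) × 0.33373^0 × 0.66627^2 = 1 × 1.0000 × 0.44391571 = 0.443916
Relative intensity = 0.443916 / 0.444709 × 100 = 99.82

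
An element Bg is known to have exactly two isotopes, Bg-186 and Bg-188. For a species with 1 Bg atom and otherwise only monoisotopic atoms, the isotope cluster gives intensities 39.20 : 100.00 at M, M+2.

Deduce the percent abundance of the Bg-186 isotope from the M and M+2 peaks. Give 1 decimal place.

28.2%

Write p for the Bg-186 fraction. I(M+2)/I(M) = [C(1,1)·p^0·(1−p)] / p^1 = 1·(1−p)/p = 100.00/39.20 = 2.5510
(1−p)/p = 2.5510/1 = 2.5510  ⇒  p = 1/(1 + 2.5510) = 0.2816
Bg-186: 28.2%, Bg-188: 71.8%.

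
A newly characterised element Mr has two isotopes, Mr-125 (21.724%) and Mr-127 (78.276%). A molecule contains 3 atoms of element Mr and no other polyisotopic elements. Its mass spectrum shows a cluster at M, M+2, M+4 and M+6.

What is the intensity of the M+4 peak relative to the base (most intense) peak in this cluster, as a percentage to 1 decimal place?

83.3%

Binomial terms of (0.21724 + 0.78276)^3: M 0.0103, M+2 0.1108, M+4 0.3993, M+6 0.4796 → M+6 is the base peak.
P(M+6) = C(3,3) × 0.21724^0 × 0.78276^3 = 1 × 1.0000 × 0.4796074 = 0.479607 (base)
P(M+4) = C(3,2) × 0.21724^1 × 0.78276^2 = 3 × 0.21724 × 0.61271322 = 0.399317
Relative intensity = 0.399317 / 0.479607 × 100 = 83.3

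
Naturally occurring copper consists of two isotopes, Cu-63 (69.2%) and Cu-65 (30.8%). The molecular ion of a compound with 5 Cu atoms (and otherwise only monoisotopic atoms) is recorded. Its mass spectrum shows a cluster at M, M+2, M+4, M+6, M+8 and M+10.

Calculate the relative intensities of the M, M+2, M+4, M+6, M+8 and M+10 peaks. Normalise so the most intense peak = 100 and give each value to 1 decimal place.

Each Cu atom is independently Cu-63 (p = 0.692) or Cu-65 (q = 0.308); the cluster is the binomial expansion (p + q)^5.
P(M) = 0.692^5 = 0.158683
P(M+2) = 5 × 0.692^4 × 0.308^1 = 0.353139
P(M+4) = 10 × 0.692^3 × 0.308^2 = 0.314355
P(M+6) = 10 × 0.692^2 × 0.308^3 = 0.139915
P(M+8) = 5 × 0.692^1 × 0.308^4 = 0.031137
P(M+10) = 0.308^5 = 0.002772
The M+2 peak is largest (0.353139); scaling to 100 gives 44.9 : 100.0 : 89.0 : 39.6 : 8.8 : 0.8.

44.9 : 100.0 : 89.0 : 39.6 : 8.8 : 0.8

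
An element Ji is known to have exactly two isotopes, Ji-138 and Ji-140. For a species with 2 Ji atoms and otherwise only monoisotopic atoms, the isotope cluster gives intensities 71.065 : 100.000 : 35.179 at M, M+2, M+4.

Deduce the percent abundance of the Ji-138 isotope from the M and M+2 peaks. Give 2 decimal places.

58.70%

Let p = fractional abundance of Ji-138. I(M+2)/I(M) = [C(2,1)·p^1·(1−p)] / p^2 = 2·(1−p)/p = 100.000/71.065 = 1.4072
(1−p)/p = 1.4072/2 = 0.7036  ⇒  p = 1/(1 + 0.7036) = 0.5870
Ji-138: 58.70%, Ji-140: 41.30%.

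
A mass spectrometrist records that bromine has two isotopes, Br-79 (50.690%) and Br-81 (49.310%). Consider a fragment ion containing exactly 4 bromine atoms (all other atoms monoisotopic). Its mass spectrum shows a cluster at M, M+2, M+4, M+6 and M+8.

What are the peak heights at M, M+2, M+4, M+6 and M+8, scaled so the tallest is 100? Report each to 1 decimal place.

Each Br atom is independently Br-79 (p = 0.50690) or Br-81 (q = 0.49310); the cluster is the binomial expansion (p + q)^4.
P(M) = 0.50690^4 = 0.066022
P(M+2) = 4 × 0.50690^3 × 0.49310^1 = 0.256899
P(M+4) = 6 × 0.50690^2 × 0.49310^2 = 0.374857
P(M+6) = 4 × 0.50690^1 × 0.49310^3 = 0.243101
P(M+8) = 0.49310^4 = 0.059121
The M+4 peak is largest (0.374857); scaling to 100 gives 17.6 : 68.5 : 100.0 : 64.9 : 15.8.

17.6 : 68.5 : 100.0 : 64.9 : 15.8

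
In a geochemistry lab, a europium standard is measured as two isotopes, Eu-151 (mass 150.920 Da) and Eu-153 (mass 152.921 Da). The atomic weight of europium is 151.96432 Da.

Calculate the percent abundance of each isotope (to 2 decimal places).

Eu-151: 47.81%, Eu-153: 52.19%

With x = fraction of Eu-151 (so Eu-153 is 1 − x):
150.920·x + 152.921·(1 − x) = 151.96432
(150.920 − 152.921)·x = 151.96432 − 152.921
x = -0.95668 / -2.001 = 0.47810 → 47.81% Eu-151, 52.19% Eu-153.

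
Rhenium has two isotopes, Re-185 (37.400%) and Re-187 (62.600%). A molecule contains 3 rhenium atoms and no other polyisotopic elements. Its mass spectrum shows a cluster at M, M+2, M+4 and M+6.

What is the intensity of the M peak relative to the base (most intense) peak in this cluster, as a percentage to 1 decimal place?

11.9%

(0.37400 + 0.62600)^3 gives M 0.0523, M+2 0.2627, M+4 0.4397, M+6 0.2453; the largest is M+4.
P(M+4) = C(3,2) × 0.37400^1 × 0.62600^2 = 3 × 0.3740 × 0.391876 = 0.439685 (base)
P(M) = C(3,0) × 0.37400^3 × 0.62600^0 = 1 × 0.05231362 × 1.0000 = 0.052314
Relative intensity = 0.052314 / 0.439685 × 100 = 11.9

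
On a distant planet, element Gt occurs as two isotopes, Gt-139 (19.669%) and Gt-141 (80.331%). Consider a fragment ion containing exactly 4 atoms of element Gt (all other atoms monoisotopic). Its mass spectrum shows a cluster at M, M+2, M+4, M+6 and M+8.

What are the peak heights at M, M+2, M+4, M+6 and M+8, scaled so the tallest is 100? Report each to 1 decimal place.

Each Gt atom is independently Gt-139 (p = 0.19669) or Gt-141 (q = 0.80331); the cluster is the binomial expansion (p + q)^4.
P(M) = 0.19669^4 = 0.001497
P(M+2) = 4 × 0.19669^3 × 0.80331^1 = 0.024451
P(M+4) = 6 × 0.19669^2 × 0.80331^2 = 0.149790
P(M+6) = 4 × 0.19669^1 × 0.80331^3 = 0.407842
P(M+8) = 0.80331^4 = 0.416421
The M+8 peak is largest (0.416421); scaling to 100 gives 0.4 : 5.9 : 36.0 : 97.9 : 100.0.

0.4 : 5.9 : 36.0 : 97.9 : 100.0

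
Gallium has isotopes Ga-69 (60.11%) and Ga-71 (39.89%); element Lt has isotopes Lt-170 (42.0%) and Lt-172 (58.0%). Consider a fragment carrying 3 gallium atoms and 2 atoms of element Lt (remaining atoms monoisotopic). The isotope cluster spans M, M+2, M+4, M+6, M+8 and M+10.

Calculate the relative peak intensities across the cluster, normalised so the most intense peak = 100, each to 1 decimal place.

Gallium pattern (n=3): 0.21719018 : 0.43239309 : 0.28694328 : 0.06347345
Element Lt pattern (n=2): 0.1764 : 0.4872 : 0.3364
Convolve the two distributions (both contribute in 2-u steps):
  M: 0.21719018×0.1764 = 0.038312
  M+2: 0.21719018×0.4872 + 0.43239309×0.1764 = 0.182089
  M+4: 0.21719018×0.3364 + 0.43239309×0.4872 + 0.28694328×0.1764 = 0.334341
  M+6: 0.43239309×0.3364 + 0.28694328×0.4872 + 0.06347345×0.1764 = 0.296453
  M+8: 0.28694328×0.3364 + 0.06347345×0.4872 = 0.127452
  M+10: 0.06347345×0.3364 = 0.021352
Scale to base peak (0.334341) = 100: 11.5 : 54.5 : 100.0 : 88.7 : 38.1 : 6.4

11.5 : 54.5 : 100.0 : 88.7 : 38.1 : 6.4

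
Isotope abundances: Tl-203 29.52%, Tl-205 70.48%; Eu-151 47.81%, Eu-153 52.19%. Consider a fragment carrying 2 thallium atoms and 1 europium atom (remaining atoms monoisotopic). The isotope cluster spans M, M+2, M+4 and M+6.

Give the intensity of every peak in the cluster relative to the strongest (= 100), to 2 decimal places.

Thallium pattern (n=2): 0.08714304 : 0.41611392 : 0.49674304
Europium pattern (n=1): 0.4781 : 0.5219
Convolve the two distributions (both contribute in 2-u steps):
  M: 0.08714304×0.4781 = 0.041663
  M+2: 0.08714304×0.5219 + 0.41611392×0.4781 = 0.244424
  M+4: 0.41611392×0.5219 + 0.49674304×0.4781 = 0.454663
  M+6: 0.49674304×0.5219 = 0.259250
Scale to base peak (0.454663) = 100: 9.16 : 53.76 : 100.00 : 57.02

9.16 : 53.76 : 100.00 : 57.02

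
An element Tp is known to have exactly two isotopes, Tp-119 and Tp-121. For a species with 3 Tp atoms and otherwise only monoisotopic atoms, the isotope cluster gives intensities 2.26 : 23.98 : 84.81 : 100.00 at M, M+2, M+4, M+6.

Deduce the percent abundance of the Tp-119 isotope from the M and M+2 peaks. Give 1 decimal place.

22.0%

Write p for the Tp-119 fraction. I(M+2)/I(M) = [C(3,1)·p^2·(1−p)] / p^3 = 3·(1−p)/p = 23.98/2.26 = 10.6106
(1−p)/p = 10.6106/3 = 3.5369  ⇒  p = 1/(1 + 3.5369) = 0.2204
Tp-119: 22.0%, Tp-121: 78.0%.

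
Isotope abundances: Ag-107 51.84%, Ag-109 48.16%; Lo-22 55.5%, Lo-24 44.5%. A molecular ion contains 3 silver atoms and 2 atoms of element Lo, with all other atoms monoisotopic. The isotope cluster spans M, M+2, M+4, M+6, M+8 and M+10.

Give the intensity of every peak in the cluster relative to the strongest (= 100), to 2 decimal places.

12.98 : 57.01 : 100.00 : 87.59 : 38.31 : 6.69

Silver pattern (n=3): 0.13931407 : 0.38827347 : 0.36071085 : 0.11170161
Element Lo pattern (n=2): 0.308025 : 0.49395 : 0.198025
Convolve the two distributions (both contribute in 2-u steps):
  M: 0.13931407×0.308025 = 0.042912
  M+2: 0.13931407×0.49395 + 0.38827347×0.308025 = 0.188412
  M+4: 0.13931407×0.198025 + 0.38827347×0.49395 + 0.36071085×0.308025 = 0.330483
  M+6: 0.38827347×0.198025 + 0.36071085×0.49395 + 0.11170161×0.308025 = 0.289468
  M+8: 0.36071085×0.198025 + 0.11170161×0.49395 = 0.126605
  M+10: 0.11170161×0.198025 = 0.022120
Scale to base peak (0.330483) = 100: 12.98 : 57.01 : 100.00 : 87.59 : 38.31 : 6.69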